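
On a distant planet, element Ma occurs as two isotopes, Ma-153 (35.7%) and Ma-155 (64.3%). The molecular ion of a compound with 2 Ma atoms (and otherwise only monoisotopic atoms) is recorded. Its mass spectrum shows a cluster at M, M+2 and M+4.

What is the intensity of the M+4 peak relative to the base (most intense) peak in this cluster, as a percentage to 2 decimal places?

90.06%

(0.357 + 0.643)^2 gives M 0.1274, M+2 0.4591, M+4 0.4134; the largest is M+2.
P(M+2) = C(2,1) × 0.357^1 × 0.643^1 = 2 × 0.3570 × 0.6430 = 0.459102 (base)
P(M+4) = C(2,2) × 0.357^0 × 0.643^2 = 1 × 1.0000 × 0.413449 = 0.413449
Relative intensity = 0.413449 / 0.459102 × 100 = 90.06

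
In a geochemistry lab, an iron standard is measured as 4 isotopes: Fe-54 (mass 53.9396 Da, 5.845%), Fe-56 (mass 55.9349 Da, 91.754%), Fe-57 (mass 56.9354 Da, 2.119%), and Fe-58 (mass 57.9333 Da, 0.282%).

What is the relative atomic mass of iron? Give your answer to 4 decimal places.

Ar = Σ fᵢ·mᵢ = 0.05845 × 53.9396 + 0.91754 × 55.9349 + 0.02119 × 56.9354 + 0.00282 × 57.9333
= 3.15277 + 51.32251 + 1.20646 + 0.16337 = 55.84511 Da

55.8451 Da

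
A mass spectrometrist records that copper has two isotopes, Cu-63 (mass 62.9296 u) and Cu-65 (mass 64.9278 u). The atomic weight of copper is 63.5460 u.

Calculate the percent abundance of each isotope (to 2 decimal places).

Cu-63: 69.15%, Cu-65: 30.85%

Let x be the fractional abundance of Cu-63; then Cu-65 has abundance 1 − x.
62.9296·x + 64.9278·(1 − x) = 63.5460
(62.9296 − 64.9278)·x = 63.5460 − 64.9278
x = -1.3818 / -1.9982 = 0.69152 → 69.15% Cu-63, 30.85% Cu-65.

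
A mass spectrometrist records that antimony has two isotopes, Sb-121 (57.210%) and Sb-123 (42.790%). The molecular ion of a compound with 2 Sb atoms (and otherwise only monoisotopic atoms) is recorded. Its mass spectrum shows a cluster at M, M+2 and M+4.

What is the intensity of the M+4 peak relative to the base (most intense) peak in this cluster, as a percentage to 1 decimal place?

37.4%

Term probabilities: M 0.3273, M+2 0.4896, M+4 0.1831. Base peak = M+2.
P(M+2) = C(2,1) × 0.57210^1 × 0.42790^1 = 2 × 0.5721 × 0.4279 = 0.489603 (base)
P(M+4) = C(2,2) × 0.57210^0 × 0.42790^2 = 1 × 1.0000 × 0.18309841 = 0.183098
Relative intensity = 0.183098 / 0.489603 × 100 = 37.4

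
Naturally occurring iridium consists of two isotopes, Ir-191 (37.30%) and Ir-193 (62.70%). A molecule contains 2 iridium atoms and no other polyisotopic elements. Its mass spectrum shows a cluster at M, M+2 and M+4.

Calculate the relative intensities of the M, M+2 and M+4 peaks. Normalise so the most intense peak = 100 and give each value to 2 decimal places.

Each Ir atom is independently Ir-191 (p = 0.3730) or Ir-193 (q = 0.6270); the cluster is the binomial expansion (p + q)^2.
P(M) = 0.3730^2 = 0.139129
P(M+2) = 2 × 0.3730^1 × 0.6270^1 = 0.467742
P(M+4) = 0.6270^2 = 0.393129
The M+2 peak is largest (0.467742); scaling to 100 gives 29.74 : 100.00 : 84.05.

29.74 : 100.00 : 84.05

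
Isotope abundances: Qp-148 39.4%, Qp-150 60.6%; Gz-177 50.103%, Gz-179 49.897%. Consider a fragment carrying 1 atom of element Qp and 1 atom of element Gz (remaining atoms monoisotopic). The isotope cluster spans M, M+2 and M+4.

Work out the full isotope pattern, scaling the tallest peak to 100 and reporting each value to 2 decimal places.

Element Qp pattern (n=1): 0.3940 : 0.6060
Element Gz pattern (n=1): 0.50103 : 0.49897
Convolve the two distributions (both contribute in 2-u steps):
  M: 0.3940×0.50103 = 0.197406
  M+2: 0.3940×0.49897 + 0.6060×0.50103 = 0.500218
  M+4: 0.6060×0.49897 = 0.302376
Scale to base peak (0.500218) = 100: 39.46 : 100.00 : 60.45

39.46 : 100.00 : 60.45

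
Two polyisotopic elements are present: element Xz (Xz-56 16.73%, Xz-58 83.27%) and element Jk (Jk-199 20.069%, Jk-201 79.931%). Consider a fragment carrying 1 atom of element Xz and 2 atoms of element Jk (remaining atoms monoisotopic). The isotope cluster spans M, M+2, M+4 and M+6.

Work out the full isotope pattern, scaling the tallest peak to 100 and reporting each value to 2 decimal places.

Element Xz pattern (n=1): 0.1673 : 0.8327
Element Jk pattern (n=2): 0.04027648 : 0.32082705 : 0.63889648
Convolve the two distributions (both contribute in 2-u steps):
  M: 0.1673×0.04027648 = 0.006738
  M+2: 0.1673×0.32082705 + 0.8327×0.04027648 = 0.087213
  M+4: 0.1673×0.63889648 + 0.8327×0.32082705 = 0.374040
  M+6: 0.8327×0.63889648 = 0.532009
Scale to base peak (0.532009) = 100: 1.27 : 16.39 : 70.31 : 100.00

1.27 : 16.39 : 70.31 : 100.00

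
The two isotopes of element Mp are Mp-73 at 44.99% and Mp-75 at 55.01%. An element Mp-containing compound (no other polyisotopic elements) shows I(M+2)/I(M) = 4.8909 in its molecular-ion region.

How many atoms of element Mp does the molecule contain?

The M+2/M ratio from n Mp atoms is n · q/p = n · 0.5501/0.4499.
n = 4.8909 × 0.4499/0.5501 = 4.00 ≈ 4

4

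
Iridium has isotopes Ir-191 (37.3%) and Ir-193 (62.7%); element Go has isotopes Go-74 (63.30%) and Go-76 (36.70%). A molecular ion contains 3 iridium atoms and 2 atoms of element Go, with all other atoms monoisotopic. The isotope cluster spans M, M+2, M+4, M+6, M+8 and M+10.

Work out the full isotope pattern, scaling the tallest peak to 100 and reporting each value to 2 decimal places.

Iridium pattern (n=3): 0.05189512 : 0.26170165 : 0.43991135 : 0.24649188
Element Go pattern (n=2): 0.400689 : 0.464622 : 0.134689
Convolve the two distributions (both contribute in 2-u steps):
  M: 0.05189512×0.400689 = 0.020794
  M+2: 0.05189512×0.464622 + 0.26170165×0.400689 = 0.128973
  M+4: 0.05189512×0.134689 + 0.26170165×0.464622 + 0.43991135×0.400689 = 0.304850
  M+6: 0.26170165×0.134689 + 0.43991135×0.464622 + 0.24649188×0.400689 = 0.338407
  M+8: 0.43991135×0.134689 + 0.24649188×0.464622 = 0.173777
  M+10: 0.24649188×0.134689 = 0.033200
Scale to base peak (0.338407) = 100: 6.14 : 38.11 : 90.08 : 100.00 : 51.35 : 9.81

6.14 : 38.11 : 90.08 : 100.00 : 51.35 : 9.81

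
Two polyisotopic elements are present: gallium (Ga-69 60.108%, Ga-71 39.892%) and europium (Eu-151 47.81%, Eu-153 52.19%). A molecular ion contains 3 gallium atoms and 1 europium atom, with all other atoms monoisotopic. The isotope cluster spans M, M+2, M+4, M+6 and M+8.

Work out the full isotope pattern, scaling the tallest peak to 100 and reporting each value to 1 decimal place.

28.6 : 88.2 : 100.0 : 49.6 : 9.1

Gallium pattern (n=3): 0.2171685 : 0.432386 : 0.2869625 : 0.063483
Europium pattern (n=1): 0.4781 : 0.5219
Convolve the two distributions (both contribute in 2-u steps):
  M: 0.2171685×0.4781 = 0.103828
  M+2: 0.2171685×0.5219 + 0.432386×0.4781 = 0.320064
  M+4: 0.432386×0.5219 + 0.2869625×0.4781 = 0.362859
  M+6: 0.2869625×0.5219 + 0.063483×0.4781 = 0.180117
  M+8: 0.063483×0.5219 = 0.033132
Scale to base peak (0.362859) = 100: 28.6 : 88.2 : 100.0 : 49.6 : 9.1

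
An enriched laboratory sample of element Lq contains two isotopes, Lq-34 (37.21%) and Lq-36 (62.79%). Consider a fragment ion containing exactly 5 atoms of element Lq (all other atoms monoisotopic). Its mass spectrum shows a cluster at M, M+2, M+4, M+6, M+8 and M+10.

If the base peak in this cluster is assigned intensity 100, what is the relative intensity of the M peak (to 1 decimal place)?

2.1

Term probabilities: M 0.0071, M+2 0.0602, M+4 0.2031, M+6 0.3428, M+8 0.2892, M+10 0.0976. Base peak = M+6.
P(M+6) = C(5,3) × 0.3721^2 × 0.6279^3 = 10 × 0.13845841 × 0.24755486 = 0.342761 (base)
P(M) = C(5,0) × 0.3721^5 × 0.6279^0 = 1 × 0.00713343 × 1.0000 = 0.007133
Relative intensity = 0.007133 / 0.342761 × 100 = 2.1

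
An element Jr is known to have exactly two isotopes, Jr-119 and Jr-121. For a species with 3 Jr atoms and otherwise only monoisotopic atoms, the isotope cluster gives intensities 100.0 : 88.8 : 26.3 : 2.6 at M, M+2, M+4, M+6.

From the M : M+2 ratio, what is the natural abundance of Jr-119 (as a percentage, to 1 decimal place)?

77.2%

Let p = fractional abundance of Jr-119. I(M+2)/I(M) = [C(3,1)·p^2·(1−p)] / p^3 = 3·(1−p)/p = 88.8/100.0 = 0.8880
(1−p)/p = 0.8880/3 = 0.2960  ⇒  p = 1/(1 + 0.2960) = 0.7716
Jr-119: 77.2%, Jr-121: 22.8%.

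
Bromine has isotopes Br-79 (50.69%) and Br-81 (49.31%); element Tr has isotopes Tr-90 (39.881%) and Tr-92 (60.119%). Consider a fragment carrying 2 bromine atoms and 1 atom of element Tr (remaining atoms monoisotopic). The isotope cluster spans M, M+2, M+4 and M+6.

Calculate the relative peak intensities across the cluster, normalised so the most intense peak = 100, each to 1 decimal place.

25.8 : 89.0 : 100.0 : 36.8

Bromine pattern (n=2): 0.25694761 : 0.49990478 : 0.24314761
Element Tr pattern (n=1): 0.39881 : 0.60119
Convolve the two distributions (both contribute in 2-u steps):
  M: 0.25694761×0.39881 = 0.102473
  M+2: 0.25694761×0.60119 + 0.49990478×0.39881 = 0.353841
  M+4: 0.49990478×0.60119 + 0.24314761×0.39881 = 0.397507
  M+6: 0.24314761×0.60119 = 0.146178
Scale to base peak (0.397507) = 100: 25.8 : 89.0 : 100.0 : 36.8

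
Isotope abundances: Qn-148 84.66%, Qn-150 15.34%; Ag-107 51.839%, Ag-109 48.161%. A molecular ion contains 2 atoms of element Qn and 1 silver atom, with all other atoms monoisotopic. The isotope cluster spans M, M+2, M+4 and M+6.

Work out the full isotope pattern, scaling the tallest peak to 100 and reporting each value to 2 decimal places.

77.43 : 100.00 : 28.61 : 2.36

Element Qn pattern (n=2): 0.71673156 : 0.25973688 : 0.02353156
Silver pattern (n=1): 0.51839 : 0.48161
Convolve the two distributions (both contribute in 2-u steps):
  M: 0.71673156×0.51839 = 0.371546
  M+2: 0.71673156×0.48161 + 0.25973688×0.51839 = 0.479830
  M+4: 0.25973688×0.48161 + 0.02353156×0.51839 = 0.137290
  M+6: 0.02353156×0.48161 = 0.011333
Scale to base peak (0.479830) = 100: 77.43 : 100.00 : 28.61 : 2.36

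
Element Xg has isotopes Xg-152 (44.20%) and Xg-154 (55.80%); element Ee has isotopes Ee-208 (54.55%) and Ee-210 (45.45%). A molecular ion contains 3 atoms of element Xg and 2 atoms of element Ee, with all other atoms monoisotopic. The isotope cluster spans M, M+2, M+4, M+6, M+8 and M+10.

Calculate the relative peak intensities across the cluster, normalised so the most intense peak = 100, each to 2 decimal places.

7.93 : 43.25 : 93.48 : 100.00 : 52.92 : 11.08

Element Xg pattern (n=3): 0.08635089 : 0.32703934 : 0.41286866 : 0.17374111
Element Ee pattern (n=2): 0.29757025 : 0.4958595 : 0.20657025
Convolve the two distributions (both contribute in 2-u steps):
  M: 0.08635089×0.29757025 = 0.025695
  M+2: 0.08635089×0.4958595 + 0.32703934×0.29757025 = 0.140135
  M+4: 0.08635089×0.20657025 + 0.32703934×0.4958595 + 0.41286866×0.29757025 = 0.302861
  M+6: 0.32703934×0.20657025 + 0.41286866×0.4958595 + 0.17374111×0.29757025 = 0.323982
  M+8: 0.41286866×0.20657025 + 0.17374111×0.4958595 = 0.171438
  M+10: 0.17374111×0.20657025 = 0.035890
Scale to base peak (0.323982) = 100: 7.93 : 43.25 : 93.48 : 100.00 : 52.92 : 11.08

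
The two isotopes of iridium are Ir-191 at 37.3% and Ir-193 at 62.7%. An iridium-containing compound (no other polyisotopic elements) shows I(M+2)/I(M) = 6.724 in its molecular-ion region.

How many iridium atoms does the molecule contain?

With n Ir atoms, P(M+2)/P(M) = C(n,1)·p^(n−1)q / p^n = n·q/p = n · 0.627/0.373.
n = 6.724 × 0.373/0.627 = 4.00 ≈ 4

4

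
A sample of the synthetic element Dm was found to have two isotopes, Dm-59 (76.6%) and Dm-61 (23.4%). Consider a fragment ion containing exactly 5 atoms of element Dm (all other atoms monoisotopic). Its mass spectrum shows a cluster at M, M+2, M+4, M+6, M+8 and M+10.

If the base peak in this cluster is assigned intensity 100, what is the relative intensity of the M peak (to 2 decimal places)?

65.47

Binomial terms of (0.766 + 0.234)^5: M 0.2637, M+2 0.4028, M+4 0.2461, M+6 0.0752, M+8 0.0115, M+10 0.0007 → M+2 is the base peak.
P(M+2) = C(5,1) × 0.766^4 × 0.234^1 = 5 × 0.3442826 × 0.2340 = 0.402811 (base)
P(M) = C(5,0) × 0.766^5 × 0.234^0 = 1 × 0.26372047 × 1.0000 = 0.263720
Relative intensity = 0.263720 / 0.402811 × 100 = 65.47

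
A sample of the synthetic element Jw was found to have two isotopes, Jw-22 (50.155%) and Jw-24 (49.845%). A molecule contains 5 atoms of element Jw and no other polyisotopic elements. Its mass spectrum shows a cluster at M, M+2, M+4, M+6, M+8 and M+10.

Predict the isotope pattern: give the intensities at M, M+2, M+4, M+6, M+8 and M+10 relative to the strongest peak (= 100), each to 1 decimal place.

Each Jw atom is independently Jw-22 (p = 0.50155) or Jw-24 (q = 0.49845); the cluster is the binomial expansion (p + q)^5.
P(M) = 0.50155^5 = 0.031737
P(M+2) = 5 × 0.50155^4 × 0.49845^1 = 0.157706
P(M+4) = 10 × 0.50155^3 × 0.49845^2 = 0.313463
P(M+6) = 10 × 0.50155^2 × 0.49845^3 = 0.311525
P(M+8) = 5 × 0.50155^1 × 0.49845^4 = 0.154800
P(M+10) = 0.49845^5 = 0.030769
The M+4 peak is largest (0.313463); scaling to 100 gives 10.1 : 50.3 : 100.0 : 99.4 : 49.4 : 9.8.

10.1 : 50.3 : 100.0 : 99.4 : 49.4 : 9.8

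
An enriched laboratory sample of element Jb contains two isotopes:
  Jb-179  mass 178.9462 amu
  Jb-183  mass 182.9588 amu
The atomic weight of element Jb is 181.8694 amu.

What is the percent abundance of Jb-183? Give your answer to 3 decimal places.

With x = fraction of Jb-179 (so Jb-183 is 1 − x):
178.9462·x + 182.9588·(1 − x) = 181.8694
(178.9462 − 182.9588)·x = 181.8694 − 182.9588
x = -1.0894 / -4.0126 = 0.27149 → 27.149% Jb-179, 72.851% Jb-183.

72.851%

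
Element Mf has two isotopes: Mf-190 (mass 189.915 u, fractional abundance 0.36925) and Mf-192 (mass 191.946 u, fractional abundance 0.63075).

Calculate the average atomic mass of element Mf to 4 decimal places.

191.1961 u

Average mass = Σ (abundance × isotope mass) = 0.36925 × 189.915 + 0.63075 × 191.946
= 70.12611 + 121.06994 = 191.19605 u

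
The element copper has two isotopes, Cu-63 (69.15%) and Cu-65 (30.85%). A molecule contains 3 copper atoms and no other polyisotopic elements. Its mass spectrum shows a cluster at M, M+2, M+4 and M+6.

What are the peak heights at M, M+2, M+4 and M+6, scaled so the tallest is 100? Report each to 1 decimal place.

Expanding (0.6915 + 0.3085)^3:
P(M) = 0.6915^3 = 0.330656
P(M+2) = 3 × 0.6915^2 × 0.3085^1 = 0.442548
P(M+4) = 3 × 0.6915^1 × 0.3085^2 = 0.197435
P(M+6) = 0.3085^3 = 0.029361
The M+2 peak is largest (0.442548); scaling to 100 gives 74.7 : 100.0 : 44.6 : 6.6.

74.7 : 100.0 : 44.6 : 6.6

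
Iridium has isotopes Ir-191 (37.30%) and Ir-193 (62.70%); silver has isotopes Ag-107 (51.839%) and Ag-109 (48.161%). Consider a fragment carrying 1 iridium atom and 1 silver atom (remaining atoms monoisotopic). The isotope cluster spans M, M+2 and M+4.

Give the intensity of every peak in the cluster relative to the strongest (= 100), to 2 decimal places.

Iridium pattern (n=1): 0.3730 : 0.6270
Silver pattern (n=1): 0.51839 : 0.48161
Convolve the two distributions (both contribute in 2-u steps):
  M: 0.3730×0.51839 = 0.193359
  M+2: 0.3730×0.48161 + 0.6270×0.51839 = 0.504671
  M+4: 0.6270×0.48161 = 0.301969
Scale to base peak (0.504671) = 100: 38.31 : 100.00 : 59.83

38.31 : 100.00 : 59.83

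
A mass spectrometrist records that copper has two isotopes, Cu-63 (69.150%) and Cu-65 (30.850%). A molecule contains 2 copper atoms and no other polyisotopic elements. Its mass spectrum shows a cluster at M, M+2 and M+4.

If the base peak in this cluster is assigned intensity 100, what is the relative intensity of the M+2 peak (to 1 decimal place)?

Binomial terms of (0.69150 + 0.30850)^2: M 0.4782, M+2 0.4267, M+4 0.0952 → M is the base peak.
P(M) = C(2,0) × 0.69150^2 × 0.30850^0 = 1 × 0.47817225 × 1.0000 = 0.478172 (base)
P(M+2) = C(2,1) × 0.69150^1 × 0.30850^1 = 2 × 0.6915 × 0.3085 = 0.426656
Relative intensity = 0.426656 / 0.478172 × 100 = 89.2

89.2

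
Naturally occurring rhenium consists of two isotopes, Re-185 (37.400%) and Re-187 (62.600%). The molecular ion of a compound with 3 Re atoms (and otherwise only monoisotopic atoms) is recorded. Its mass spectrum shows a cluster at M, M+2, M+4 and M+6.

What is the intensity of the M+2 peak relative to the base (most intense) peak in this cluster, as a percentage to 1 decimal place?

59.7%

Term probabilities: M 0.0523, M+2 0.2627, M+4 0.4397, M+6 0.2453. Base peak = M+4.
P(M+4) = C(3,2) × 0.37400^1 × 0.62600^2 = 3 × 0.3740 × 0.391876 = 0.439685 (base)
P(M+2) = C(3,1) × 0.37400^2 × 0.62600^1 = 3 × 0.139876 × 0.6260 = 0.262687
Relative intensity = 0.262687 / 0.439685 × 100 = 59.7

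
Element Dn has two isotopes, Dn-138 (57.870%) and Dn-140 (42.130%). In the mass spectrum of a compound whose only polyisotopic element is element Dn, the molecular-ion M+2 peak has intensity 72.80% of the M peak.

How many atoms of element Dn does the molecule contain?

For n independent Dn atoms, I(M+2)/I(M) = n · (abundance Dn-140) / (abundance Dn-138) = n · 0.42130/0.57870.
n = 0.7280 × 0.57870/0.42130 = 1.00 ≈ 1

1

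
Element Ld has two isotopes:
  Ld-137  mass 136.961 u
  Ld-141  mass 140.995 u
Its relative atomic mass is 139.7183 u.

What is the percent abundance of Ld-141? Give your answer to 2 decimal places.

With x = fraction of Ld-137 (so Ld-141 is 1 − x):
136.961·x + 140.995·(1 − x) = 139.7183
(136.961 − 140.995)·x = 139.7183 − 140.995
x = -1.2767 / -4.034 = 0.31648 → 31.65% Ld-137, 68.35% Ld-141.

68.35%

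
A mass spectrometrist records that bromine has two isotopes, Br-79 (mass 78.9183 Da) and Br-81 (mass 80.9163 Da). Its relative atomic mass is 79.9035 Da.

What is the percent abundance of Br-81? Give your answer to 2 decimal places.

Let x be the fractional abundance of Br-79; then Br-81 has abundance 1 − x.
78.9183·x + 80.9163·(1 − x) = 79.9035
(78.9183 − 80.9163)·x = 79.9035 − 80.9163
x = -1.0128 / -1.9980 = 0.50691 → 50.69% Br-79, 49.31% Br-81.

49.31%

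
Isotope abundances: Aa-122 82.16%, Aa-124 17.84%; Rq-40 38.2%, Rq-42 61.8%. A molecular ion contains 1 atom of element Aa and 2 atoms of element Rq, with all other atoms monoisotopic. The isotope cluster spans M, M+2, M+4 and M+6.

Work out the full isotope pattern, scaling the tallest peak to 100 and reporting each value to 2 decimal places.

28.96 : 100.00 : 96.15 : 16.46

Element Aa pattern (n=1): 0.8216 : 0.1784
Element Rq pattern (n=2): 0.145924 : 0.472152 : 0.381924
Convolve the two distributions (both contribute in 2-u steps):
  M: 0.8216×0.145924 = 0.119891
  M+2: 0.8216×0.472152 + 0.1784×0.145924 = 0.413953
  M+4: 0.8216×0.381924 + 0.1784×0.472152 = 0.398021
  M+6: 0.1784×0.381924 = 0.068135
Scale to base peak (0.413953) = 100: 28.96 : 100.00 : 96.15 : 16.46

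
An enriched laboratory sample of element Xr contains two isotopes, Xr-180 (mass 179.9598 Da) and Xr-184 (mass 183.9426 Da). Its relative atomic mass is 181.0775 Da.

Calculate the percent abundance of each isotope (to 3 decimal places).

Xr-180: 71.937%, Xr-184: 28.063%

Let x be the fractional abundance of Xr-180; then Xr-184 has abundance 1 − x.
179.9598·x + 183.9426·(1 − x) = 181.0775
(179.9598 − 183.9426)·x = 181.0775 − 183.9426
x = -2.8651 / -3.9828 = 0.71937 → 71.937% Xr-180, 28.063% Xr-184.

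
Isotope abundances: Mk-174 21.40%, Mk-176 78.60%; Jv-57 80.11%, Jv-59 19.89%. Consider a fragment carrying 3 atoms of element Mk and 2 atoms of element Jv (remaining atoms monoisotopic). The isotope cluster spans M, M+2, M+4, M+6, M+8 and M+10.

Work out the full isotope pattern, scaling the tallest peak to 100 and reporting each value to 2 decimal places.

1.42 : 16.37 : 65.42 : 100.00 : 38.53 : 4.34

Element Mk pattern (n=3): 0.00980034 : 0.10798697 : 0.39662503 : 0.48558766
Element Jv pattern (n=2): 0.64176121 : 0.31867758 : 0.03956121
Convolve the two distributions (both contribute in 2-u steps):
  M: 0.00980034×0.64176121 = 0.006289
  M+2: 0.00980034×0.31867758 + 0.10798697×0.64176121 = 0.072425
  M+4: 0.00980034×0.03956121 + 0.10798697×0.31867758 + 0.39662503×0.64176121 = 0.289339
  M+6: 0.10798697×0.03956121 + 0.39662503×0.31867758 + 0.48558766×0.64176121 = 0.442299
  M+8: 0.39662503×0.03956121 + 0.48558766×0.31867758 = 0.170437
  M+10: 0.48558766×0.03956121 = 0.019210
Scale to base peak (0.442299) = 100: 1.42 : 16.37 : 65.42 : 100.00 : 38.53 : 4.34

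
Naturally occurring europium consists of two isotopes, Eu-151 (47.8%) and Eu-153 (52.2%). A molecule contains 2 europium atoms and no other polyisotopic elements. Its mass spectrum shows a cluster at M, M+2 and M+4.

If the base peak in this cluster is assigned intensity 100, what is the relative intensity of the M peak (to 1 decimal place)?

45.8

Term probabilities: M 0.2285, M+2 0.4990, M+4 0.2725. Base peak = M+2.
P(M+2) = C(2,1) × 0.478^1 × 0.522^1 = 2 × 0.4780 × 0.5220 = 0.499032 (base)
P(M) = C(2,0) × 0.478^2 × 0.522^0 = 1 × 0.228484 × 1.0000 = 0.228484
Relative intensity = 0.228484 / 0.499032 × 100 = 45.8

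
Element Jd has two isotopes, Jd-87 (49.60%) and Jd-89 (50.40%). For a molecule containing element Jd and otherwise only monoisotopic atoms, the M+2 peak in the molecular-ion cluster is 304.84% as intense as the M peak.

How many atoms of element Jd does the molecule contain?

3

The M+2/M ratio from n Jd atoms is n · q/p = n · 0.5040/0.4960.
n = 3.0484 × 0.4960/0.5040 = 3.00 ≈ 3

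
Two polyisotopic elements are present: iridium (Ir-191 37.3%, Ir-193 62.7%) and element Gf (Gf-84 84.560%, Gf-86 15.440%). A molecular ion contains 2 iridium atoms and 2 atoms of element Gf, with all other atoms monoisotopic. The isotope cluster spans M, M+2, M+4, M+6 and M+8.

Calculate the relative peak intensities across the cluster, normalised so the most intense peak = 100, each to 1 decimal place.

24.5 : 91.2 : 100.0 : 28.0 : 2.3

Iridium pattern (n=2): 0.139129 : 0.467742 : 0.393129
Element Gf pattern (n=2): 0.71503936 : 0.26112128 : 0.02383936
Convolve the two distributions (both contribute in 2-u steps):
  M: 0.139129×0.71503936 = 0.099483
  M+2: 0.139129×0.26112128 + 0.467742×0.71503936 = 0.370783
  M+4: 0.139129×0.02383936 + 0.467742×0.26112128 + 0.393129×0.71503936 = 0.406557
  M+6: 0.467742×0.02383936 + 0.393129×0.26112128 = 0.113805
  M+8: 0.393129×0.02383936 = 0.009372
Scale to base peak (0.406557) = 100: 24.5 : 91.2 : 100.0 : 28.0 : 2.3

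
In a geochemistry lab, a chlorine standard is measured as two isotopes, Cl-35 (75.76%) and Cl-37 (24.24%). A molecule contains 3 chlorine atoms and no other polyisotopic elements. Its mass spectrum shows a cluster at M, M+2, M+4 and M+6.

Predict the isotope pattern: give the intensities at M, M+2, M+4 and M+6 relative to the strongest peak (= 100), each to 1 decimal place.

100.0 : 96.0 : 30.7 : 3.3

The 3 Cl atoms are independent, so intensities follow the terms of (0.7576 + 0.2424)^3.
P(M) = 0.7576^3 = 0.434830
P(M+2) = 3 × 0.7576^2 × 0.2424^1 = 0.417382
P(M+4) = 3 × 0.7576^1 × 0.2424^2 = 0.133545
P(M+6) = 0.2424^3 = 0.014243
The M peak is largest (0.434830); scaling to 100 gives 100.0 : 96.0 : 30.7 : 3.3.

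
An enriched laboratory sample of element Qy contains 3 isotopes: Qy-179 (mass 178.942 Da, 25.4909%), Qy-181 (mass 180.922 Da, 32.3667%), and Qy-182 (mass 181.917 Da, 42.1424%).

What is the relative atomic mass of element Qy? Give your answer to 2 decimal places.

The abundance-weighted mean is 0.254909 × 178.942 + 0.323667 × 180.922 + 0.421424 × 181.917
= 45.6139 + 58.5585 + 76.6642 = 180.8366 Da

180.84 Da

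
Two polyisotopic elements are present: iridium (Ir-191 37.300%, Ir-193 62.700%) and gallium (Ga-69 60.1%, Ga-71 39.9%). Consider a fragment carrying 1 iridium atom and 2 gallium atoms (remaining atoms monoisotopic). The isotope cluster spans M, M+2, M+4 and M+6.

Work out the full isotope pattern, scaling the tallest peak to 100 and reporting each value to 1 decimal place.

33.2 : 100.0 : 88.8 : 24.6

Iridium pattern (n=1): 0.3730 : 0.6270
Gallium pattern (n=2): 0.361201 : 0.479598 : 0.159201
Convolve the two distributions (both contribute in 2-u steps):
  M: 0.3730×0.361201 = 0.134728
  M+2: 0.3730×0.479598 + 0.6270×0.361201 = 0.405363
  M+4: 0.3730×0.159201 + 0.6270×0.479598 = 0.360090
  M+6: 0.6270×0.159201 = 0.099819
Scale to base peak (0.405363) = 100: 33.2 : 100.0 : 88.8 : 24.6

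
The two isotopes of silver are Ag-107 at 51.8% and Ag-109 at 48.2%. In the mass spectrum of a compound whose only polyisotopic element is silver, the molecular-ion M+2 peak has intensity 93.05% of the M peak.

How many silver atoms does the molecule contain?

1

For n independent Ag atoms, I(M+2)/I(M) = n · (abundance Ag-109) / (abundance Ag-107) = n · 0.482/0.518.
n = 0.9305 × 0.518/0.482 = 1.00 ≈ 1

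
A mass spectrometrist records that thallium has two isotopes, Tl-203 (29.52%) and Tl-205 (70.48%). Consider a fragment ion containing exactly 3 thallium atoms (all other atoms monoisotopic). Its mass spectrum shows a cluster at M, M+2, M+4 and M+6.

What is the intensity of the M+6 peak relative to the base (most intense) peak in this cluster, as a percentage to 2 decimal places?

(0.2952 + 0.7048)^3 gives M 0.0257, M+2 0.1843, M+4 0.4399, M+6 0.3501; the largest is M+4.
P(M+4) = C(3,2) × 0.2952^1 × 0.7048^2 = 3 × 0.2952 × 0.49674304 = 0.439916 (base)
P(M+6) = C(3,3) × 0.2952^0 × 0.7048^3 = 1 × 1.0000 × 0.35010449 = 0.350104
Relative intensity = 0.350104 / 0.439916 × 100 = 79.58

79.58%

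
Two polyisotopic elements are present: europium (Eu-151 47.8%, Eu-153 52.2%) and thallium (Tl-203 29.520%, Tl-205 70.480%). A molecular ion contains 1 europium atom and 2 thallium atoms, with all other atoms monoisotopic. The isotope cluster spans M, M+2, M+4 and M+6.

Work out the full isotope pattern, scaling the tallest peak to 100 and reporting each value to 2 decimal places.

9.16 : 53.75 : 100.00 : 57.03

Europium pattern (n=1): 0.4780 : 0.5220
Thallium pattern (n=2): 0.08714304 : 0.41611392 : 0.49674304
Convolve the two distributions (both contribute in 2-u steps):
  M: 0.4780×0.08714304 = 0.041654
  M+2: 0.4780×0.41611392 + 0.5220×0.08714304 = 0.244391
  M+4: 0.4780×0.49674304 + 0.5220×0.41611392 = 0.454655
  M+6: 0.5220×0.49674304 = 0.259300
Scale to base peak (0.454655) = 100: 9.16 : 53.75 : 100.00 : 57.03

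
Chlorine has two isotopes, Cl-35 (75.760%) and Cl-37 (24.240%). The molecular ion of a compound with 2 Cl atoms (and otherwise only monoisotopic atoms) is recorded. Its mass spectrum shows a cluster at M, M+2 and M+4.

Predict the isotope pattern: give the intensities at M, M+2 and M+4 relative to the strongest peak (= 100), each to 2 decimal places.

100.00 : 63.99 : 10.24

Each Cl atom is independently Cl-35 (p = 0.75760) or Cl-37 (q = 0.24240); the cluster is the binomial expansion (p + q)^2.
P(M) = 0.75760^2 = 0.573958
P(M+2) = 2 × 0.75760^1 × 0.24240^1 = 0.367284
P(M+4) = 0.24240^2 = 0.058758
The M peak is largest (0.573958); scaling to 100 gives 100.00 : 63.99 : 10.24.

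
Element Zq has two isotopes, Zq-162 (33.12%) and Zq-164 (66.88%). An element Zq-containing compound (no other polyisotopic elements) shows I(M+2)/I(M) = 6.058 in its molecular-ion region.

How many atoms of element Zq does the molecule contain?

3

With n Zq atoms, P(M+2)/P(M) = C(n,1)·p^(n−1)q / p^n = n·q/p = n · 0.6688/0.3312.
n = 6.058 × 0.3312/0.6688 = 3.00 ≈ 3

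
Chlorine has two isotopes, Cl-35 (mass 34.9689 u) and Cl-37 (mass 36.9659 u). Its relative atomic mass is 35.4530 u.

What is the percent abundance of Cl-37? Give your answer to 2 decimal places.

Let x be the fractional abundance of Cl-35; then Cl-37 has abundance 1 − x.
34.9689·x + 36.9659·(1 − x) = 35.4530
(34.9689 − 36.9659)·x = 35.4530 − 36.9659
x = -1.5129 / -1.9970 = 0.75759 → 75.76% Cl-35, 24.24% Cl-37.

24.24%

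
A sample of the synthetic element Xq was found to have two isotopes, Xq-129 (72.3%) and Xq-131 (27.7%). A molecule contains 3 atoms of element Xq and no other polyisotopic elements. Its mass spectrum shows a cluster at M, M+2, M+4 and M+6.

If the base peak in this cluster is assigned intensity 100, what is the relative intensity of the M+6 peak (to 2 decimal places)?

4.89

Term probabilities: M 0.3779, M+2 0.4344, M+4 0.1664, M+6 0.0213. Base peak = M+2.
P(M+2) = C(3,1) × 0.723^2 × 0.277^1 = 3 × 0.522729 × 0.2770 = 0.434388 (base)
P(M+6) = C(3,3) × 0.723^0 × 0.277^3 = 1 × 1.0000 × 0.02125393 = 0.021254
Relative intensity = 0.021254 / 0.434388 × 100 = 4.89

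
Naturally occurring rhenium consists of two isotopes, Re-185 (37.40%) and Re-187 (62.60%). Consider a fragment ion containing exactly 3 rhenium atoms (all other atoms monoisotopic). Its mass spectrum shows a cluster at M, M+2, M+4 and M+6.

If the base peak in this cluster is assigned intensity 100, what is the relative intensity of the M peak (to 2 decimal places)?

Term probabilities: M 0.0523, M+2 0.2627, M+4 0.4397, M+6 0.2453. Base peak = M+4.
P(M+4) = C(3,2) × 0.3740^1 × 0.6260^2 = 3 × 0.3740 × 0.391876 = 0.439685 (base)
P(M) = C(3,0) × 0.3740^3 × 0.6260^0 = 1 × 0.05231362 × 1.0000 = 0.052314
Relative intensity = 0.052314 / 0.439685 × 100 = 11.90

11.90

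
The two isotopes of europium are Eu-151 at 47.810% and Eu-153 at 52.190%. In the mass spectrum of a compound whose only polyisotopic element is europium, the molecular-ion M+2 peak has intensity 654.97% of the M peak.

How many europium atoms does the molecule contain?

6

The M+2/M ratio from n Eu atoms is n · q/p = n · 0.52190/0.47810.
n = 6.5497 × 0.47810/0.52190 = 6.00 ≈ 6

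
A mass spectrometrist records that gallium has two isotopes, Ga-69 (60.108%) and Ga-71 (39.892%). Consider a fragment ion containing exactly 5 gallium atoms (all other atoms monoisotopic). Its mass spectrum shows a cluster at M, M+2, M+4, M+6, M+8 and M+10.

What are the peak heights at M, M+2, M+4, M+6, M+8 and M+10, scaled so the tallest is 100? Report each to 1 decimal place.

22.7 : 75.3 : 100.0 : 66.4 : 22.0 : 2.9

Expanding (0.60108 + 0.39892)^5:
P(M) = 0.60108^5 = 0.078462
P(M+2) = 5 × 0.60108^4 × 0.39892^1 = 0.260366
P(M+4) = 10 × 0.60108^3 × 0.39892^2 = 0.345596
P(M+6) = 10 × 0.60108^2 × 0.39892^3 = 0.229362
P(M+8) = 5 × 0.60108^1 × 0.39892^4 = 0.076111
P(M+10) = 0.39892^5 = 0.010103
The M+4 peak is largest (0.345596); scaling to 100 gives 22.7 : 75.3 : 100.0 : 66.4 : 22.0 : 2.9.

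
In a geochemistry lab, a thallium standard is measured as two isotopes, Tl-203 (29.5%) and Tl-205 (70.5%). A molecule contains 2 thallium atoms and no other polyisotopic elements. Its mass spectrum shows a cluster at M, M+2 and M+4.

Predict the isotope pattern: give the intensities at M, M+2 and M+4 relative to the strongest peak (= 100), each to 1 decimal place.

The 2 Tl atoms are independent, so intensities follow the terms of (0.295 + 0.705)^2.
P(M) = 0.295^2 = 0.087025
P(M+2) = 2 × 0.295^1 × 0.705^1 = 0.415950
P(M+4) = 0.705^2 = 0.497025
The M+4 peak is largest (0.497025); scaling to 100 gives 17.5 : 83.7 : 100.0.

17.5 : 83.7 : 100.0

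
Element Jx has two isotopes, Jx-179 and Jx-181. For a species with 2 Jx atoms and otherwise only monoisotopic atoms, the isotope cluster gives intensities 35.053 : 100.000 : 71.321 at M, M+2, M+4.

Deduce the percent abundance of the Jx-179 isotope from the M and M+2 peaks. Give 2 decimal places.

Write p for the Jx-179 fraction. I(M+2)/I(M) = [C(2,1)·p^1·(1−p)] / p^2 = 2·(1−p)/p = 100.000/35.053 = 2.8528
(1−p)/p = 2.8528/2 = 1.4264  ⇒  p = 1/(1 + 1.4264) = 0.4121
Jx-179: 41.21%, Jx-181: 58.79%.

41.21%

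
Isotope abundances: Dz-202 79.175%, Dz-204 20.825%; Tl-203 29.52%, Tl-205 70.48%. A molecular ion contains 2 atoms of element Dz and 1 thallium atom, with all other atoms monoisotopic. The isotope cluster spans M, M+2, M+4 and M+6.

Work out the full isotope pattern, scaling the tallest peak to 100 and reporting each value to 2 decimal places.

34.32 : 100.00 : 45.48 : 5.67

Element Dz pattern (n=2): 0.62686806 : 0.32976388 : 0.04336806
Thallium pattern (n=1): 0.2952 : 0.7048
Convolve the two distributions (both contribute in 2-u steps):
  M: 0.62686806×0.2952 = 0.185051
  M+2: 0.62686806×0.7048 + 0.32976388×0.2952 = 0.539163
  M+4: 0.32976388×0.7048 + 0.04336806×0.2952 = 0.245220
  M+6: 0.04336806×0.7048 = 0.030566
Scale to base peak (0.539163) = 100: 34.32 : 100.00 : 45.48 : 5.67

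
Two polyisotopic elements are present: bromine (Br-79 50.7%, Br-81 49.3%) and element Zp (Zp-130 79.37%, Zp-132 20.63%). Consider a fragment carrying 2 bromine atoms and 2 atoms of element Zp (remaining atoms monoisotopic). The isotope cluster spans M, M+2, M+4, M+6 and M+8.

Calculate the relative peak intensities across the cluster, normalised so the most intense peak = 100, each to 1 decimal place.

40.6 : 100.0 : 82.1 : 25.3 : 2.6

Bromine pattern (n=2): 0.257049 : 0.499902 : 0.243049
Element Zp pattern (n=2): 0.62995969 : 0.32748062 : 0.04255969
Convolve the two distributions (both contribute in 2-u steps):
  M: 0.257049×0.62995969 = 0.161931
  M+2: 0.257049×0.32748062 + 0.499902×0.62995969 = 0.399097
  M+4: 0.257049×0.04255969 + 0.499902×0.32748062 + 0.243049×0.62995969 = 0.327759
  M+6: 0.499902×0.04255969 + 0.243049×0.32748062 = 0.100870
  M+8: 0.243049×0.04255969 = 0.010344
Scale to base peak (0.399097) = 100: 40.6 : 100.0 : 82.1 : 25.3 : 2.6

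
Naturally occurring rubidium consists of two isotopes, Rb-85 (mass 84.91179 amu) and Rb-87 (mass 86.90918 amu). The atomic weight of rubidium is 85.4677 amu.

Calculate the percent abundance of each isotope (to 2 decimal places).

Writing the weighted mean with unknown fraction x of Rb-85:
84.91179·x + 86.90918·(1 − x) = 85.4677
(84.91179 − 86.90918)·x = 85.4677 − 86.90918
x = -1.44148 / -1.99739 = 0.72168 → 72.17% Rb-85, 27.83% Rb-87.

Rb-85: 72.17%, Rb-87: 27.83%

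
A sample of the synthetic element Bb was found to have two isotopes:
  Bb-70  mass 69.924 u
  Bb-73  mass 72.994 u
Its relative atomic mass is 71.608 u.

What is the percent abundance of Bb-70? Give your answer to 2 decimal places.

Let x be the fractional abundance of Bb-70; then Bb-73 has abundance 1 − x.
69.924·x + 72.994·(1 − x) = 71.608
(69.924 − 72.994)·x = 71.608 − 72.994
x = -1.386 / -3.070 = 0.45147 → 45.15% Bb-70, 54.85% Bb-73.

45.15%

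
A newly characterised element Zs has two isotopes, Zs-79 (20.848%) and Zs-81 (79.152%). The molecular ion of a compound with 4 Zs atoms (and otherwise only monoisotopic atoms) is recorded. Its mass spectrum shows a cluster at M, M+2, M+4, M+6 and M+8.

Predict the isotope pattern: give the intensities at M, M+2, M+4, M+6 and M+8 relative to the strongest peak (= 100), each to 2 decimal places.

0.46 : 6.94 : 39.51 : 100.00 : 94.92

Each Zs atom is independently Zs-79 (p = 0.20848) or Zs-81 (q = 0.79152); the cluster is the binomial expansion (p + q)^4.
P(M) = 0.20848^4 = 0.001889
P(M+2) = 4 × 0.20848^3 × 0.79152^1 = 0.028689
P(M+4) = 6 × 0.20848^2 × 0.79152^2 = 0.163382
P(M+6) = 4 × 0.20848^1 × 0.79152^3 = 0.413533
P(M+8) = 0.79152^4 = 0.392507
The M+6 peak is largest (0.413533); scaling to 100 gives 0.46 : 6.94 : 39.51 : 100.00 : 94.92.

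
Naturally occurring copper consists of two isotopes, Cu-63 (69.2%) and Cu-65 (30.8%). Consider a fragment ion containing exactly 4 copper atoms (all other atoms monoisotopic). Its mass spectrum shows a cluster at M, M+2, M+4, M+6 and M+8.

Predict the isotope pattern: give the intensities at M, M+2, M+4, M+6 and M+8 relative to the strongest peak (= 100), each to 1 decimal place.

Expanding (0.692 + 0.308)^4:
P(M) = 0.692^4 = 0.229311
P(M+2) = 4 × 0.692^3 × 0.308^1 = 0.408253
P(M+4) = 6 × 0.692^2 × 0.308^2 = 0.272562
P(M+6) = 4 × 0.692^1 × 0.308^3 = 0.080876
P(M+8) = 0.308^4 = 0.008999
The M+2 peak is largest (0.408253); scaling to 100 gives 56.2 : 100.0 : 66.8 : 19.8 : 2.2.

56.2 : 100.0 : 66.8 : 19.8 : 2.2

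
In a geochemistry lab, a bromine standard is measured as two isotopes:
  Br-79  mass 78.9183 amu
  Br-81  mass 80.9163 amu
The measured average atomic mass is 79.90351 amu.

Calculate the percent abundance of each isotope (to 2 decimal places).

Br-79: 50.69%, Br-81: 49.31%

Writing the weighted mean with unknown fraction x of Br-79:
78.9183·x + 80.9163·(1 − x) = 79.90351
(78.9183 − 80.9163)·x = 79.90351 − 80.9163
x = -1.01279 / -1.9980 = 0.50690 → 50.69% Br-79, 49.31% Br-81.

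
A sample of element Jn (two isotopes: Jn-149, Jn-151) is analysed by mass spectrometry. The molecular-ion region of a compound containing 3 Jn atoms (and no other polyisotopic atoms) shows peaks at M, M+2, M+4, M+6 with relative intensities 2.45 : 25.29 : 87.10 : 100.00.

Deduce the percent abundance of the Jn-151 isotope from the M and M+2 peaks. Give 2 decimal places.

77.48%

If p is the fraction of Jn that is Jn-149, then I(M+2)/I(M) = [C(3,1)·p^2·(1−p)] / p^3 = 3·(1−p)/p = 25.29/2.45 = 10.3224
(1−p)/p = 10.3224/3 = 3.4408  ⇒  p = 1/(1 + 3.4408) = 0.2252
Jn-149: 22.52%, Jn-151: 77.48%.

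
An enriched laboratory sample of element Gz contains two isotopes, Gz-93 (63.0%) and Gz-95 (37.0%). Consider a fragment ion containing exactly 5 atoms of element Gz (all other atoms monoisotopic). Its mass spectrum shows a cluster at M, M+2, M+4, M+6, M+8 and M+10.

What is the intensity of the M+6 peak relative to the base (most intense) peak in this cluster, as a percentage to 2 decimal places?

58.73%

(0.630 + 0.370)^5 gives M 0.0992, M+2 0.2914, M+4 0.3423, M+6 0.2010, M+8 0.0590, M+10 0.0069; the largest is M+4.
P(M+4) = C(5,2) × 0.630^3 × 0.370^2 = 10 × 0.250047 × 0.1369 = 0.342314 (base)
P(M+6) = C(5,3) × 0.630^2 × 0.370^3 = 10 × 0.3969 × 0.050653 = 0.201042
Relative intensity = 0.201042 / 0.342314 × 100 = 58.73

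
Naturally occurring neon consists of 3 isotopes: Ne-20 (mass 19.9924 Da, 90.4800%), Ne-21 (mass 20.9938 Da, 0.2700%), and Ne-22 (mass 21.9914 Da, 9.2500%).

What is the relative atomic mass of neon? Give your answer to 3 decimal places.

20.180 Da

The abundance-weighted mean is 0.904800 × 19.9924 + 0.002700 × 20.9938 + 0.092500 × 21.9914
= 18.08912 + 0.05668 + 2.03420 = 20.18000 Da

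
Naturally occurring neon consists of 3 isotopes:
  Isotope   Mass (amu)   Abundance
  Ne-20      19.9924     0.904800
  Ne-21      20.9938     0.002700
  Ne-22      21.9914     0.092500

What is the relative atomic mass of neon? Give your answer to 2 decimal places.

20.18 amu

Ar = Σ fᵢ·mᵢ = 0.904800 × 19.9924 + 0.002700 × 20.9938 + 0.092500 × 21.9914
= 18.08912 + 0.05668 + 2.03420 = 20.18000 amu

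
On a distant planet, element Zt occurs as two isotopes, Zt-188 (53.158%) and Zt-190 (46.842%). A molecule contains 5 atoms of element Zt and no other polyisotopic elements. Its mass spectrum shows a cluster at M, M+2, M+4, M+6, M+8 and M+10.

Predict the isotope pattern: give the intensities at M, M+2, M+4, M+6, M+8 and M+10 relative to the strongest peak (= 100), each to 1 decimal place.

The 5 Zt atoms are independent, so intensities follow the terms of (0.53158 + 0.46842)^5.
P(M) = 0.53158^5 = 0.042447
P(M+2) = 5 × 0.53158^4 × 0.46842^1 = 0.187017
P(M+4) = 10 × 0.53158^3 × 0.46842^2 = 0.329592
P(M+6) = 10 × 0.53158^2 × 0.46842^3 = 0.290431
P(M+8) = 5 × 0.53158^1 × 0.46842^4 = 0.127962
P(M+10) = 0.46842^5 = 0.022552
The M+4 peak is largest (0.329592); scaling to 100 gives 12.9 : 56.7 : 100.0 : 88.1 : 38.8 : 6.8.

12.9 : 56.7 : 100.0 : 88.1 : 38.8 : 6.8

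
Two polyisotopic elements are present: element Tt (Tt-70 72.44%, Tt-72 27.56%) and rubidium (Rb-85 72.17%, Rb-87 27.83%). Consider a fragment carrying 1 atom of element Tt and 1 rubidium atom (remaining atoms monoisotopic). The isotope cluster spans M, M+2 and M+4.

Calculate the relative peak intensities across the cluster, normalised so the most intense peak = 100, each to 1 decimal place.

Element Tt pattern (n=1): 0.7244 : 0.2756
Rubidium pattern (n=1): 0.7217 : 0.2783
Convolve the two distributions (both contribute in 2-u steps):
  M: 0.7244×0.7217 = 0.522799
  M+2: 0.7244×0.2783 + 0.2756×0.7217 = 0.400501
  M+4: 0.2756×0.2783 = 0.076699
Scale to base peak (0.522799) = 100: 100.0 : 76.6 : 14.7

100.0 : 76.6 : 14.7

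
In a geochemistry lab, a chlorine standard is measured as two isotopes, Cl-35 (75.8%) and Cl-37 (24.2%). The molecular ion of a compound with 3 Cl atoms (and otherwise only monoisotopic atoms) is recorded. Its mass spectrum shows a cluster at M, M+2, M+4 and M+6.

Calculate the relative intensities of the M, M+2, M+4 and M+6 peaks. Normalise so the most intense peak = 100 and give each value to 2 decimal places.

100.00 : 95.78 : 30.58 : 3.25

Expanding (0.758 + 0.242)^3:
P(M) = 0.758^3 = 0.435520
P(M+2) = 3 × 0.758^2 × 0.242^1 = 0.417133
P(M+4) = 3 × 0.758^1 × 0.242^2 = 0.133175
P(M+6) = 0.242^3 = 0.014172
The M peak is largest (0.435520); scaling to 100 gives 100.00 : 95.78 : 30.58 : 3.25.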